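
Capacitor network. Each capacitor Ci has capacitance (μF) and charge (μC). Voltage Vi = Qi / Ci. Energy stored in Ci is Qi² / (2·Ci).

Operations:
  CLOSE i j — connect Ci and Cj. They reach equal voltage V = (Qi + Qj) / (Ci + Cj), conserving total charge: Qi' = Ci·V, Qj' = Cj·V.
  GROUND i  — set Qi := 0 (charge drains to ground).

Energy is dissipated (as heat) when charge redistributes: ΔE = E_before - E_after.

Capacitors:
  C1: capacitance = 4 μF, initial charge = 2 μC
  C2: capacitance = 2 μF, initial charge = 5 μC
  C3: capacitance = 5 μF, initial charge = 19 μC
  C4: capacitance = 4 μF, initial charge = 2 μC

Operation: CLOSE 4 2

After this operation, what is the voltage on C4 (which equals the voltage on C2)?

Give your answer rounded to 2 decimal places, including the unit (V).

Answer: 1.17 V

Derivation:
Initial: C1(4μF, Q=2μC, V=0.50V), C2(2μF, Q=5μC, V=2.50V), C3(5μF, Q=19μC, V=3.80V), C4(4μF, Q=2μC, V=0.50V)
Op 1: CLOSE 4-2: Q_total=7.00, C_total=6.00, V=1.17; Q4=4.67, Q2=2.33; dissipated=2.667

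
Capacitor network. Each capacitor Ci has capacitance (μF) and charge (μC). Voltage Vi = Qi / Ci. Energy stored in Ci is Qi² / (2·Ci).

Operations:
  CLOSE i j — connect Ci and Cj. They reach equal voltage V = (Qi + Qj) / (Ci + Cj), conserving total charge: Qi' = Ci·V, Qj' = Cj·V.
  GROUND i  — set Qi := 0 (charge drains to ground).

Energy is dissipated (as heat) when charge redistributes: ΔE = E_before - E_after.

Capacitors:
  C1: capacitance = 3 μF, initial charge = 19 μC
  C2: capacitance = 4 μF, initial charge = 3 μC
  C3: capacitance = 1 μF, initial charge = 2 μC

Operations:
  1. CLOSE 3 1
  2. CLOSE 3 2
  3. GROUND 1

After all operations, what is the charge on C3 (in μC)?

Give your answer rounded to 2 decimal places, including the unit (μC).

Answer: 1.65 μC

Derivation:
Initial: C1(3μF, Q=19μC, V=6.33V), C2(4μF, Q=3μC, V=0.75V), C3(1μF, Q=2μC, V=2.00V)
Op 1: CLOSE 3-1: Q_total=21.00, C_total=4.00, V=5.25; Q3=5.25, Q1=15.75; dissipated=7.042
Op 2: CLOSE 3-2: Q_total=8.25, C_total=5.00, V=1.65; Q3=1.65, Q2=6.60; dissipated=8.100
Op 3: GROUND 1: Q1=0; energy lost=41.344
Final charges: Q1=0.00, Q2=6.60, Q3=1.65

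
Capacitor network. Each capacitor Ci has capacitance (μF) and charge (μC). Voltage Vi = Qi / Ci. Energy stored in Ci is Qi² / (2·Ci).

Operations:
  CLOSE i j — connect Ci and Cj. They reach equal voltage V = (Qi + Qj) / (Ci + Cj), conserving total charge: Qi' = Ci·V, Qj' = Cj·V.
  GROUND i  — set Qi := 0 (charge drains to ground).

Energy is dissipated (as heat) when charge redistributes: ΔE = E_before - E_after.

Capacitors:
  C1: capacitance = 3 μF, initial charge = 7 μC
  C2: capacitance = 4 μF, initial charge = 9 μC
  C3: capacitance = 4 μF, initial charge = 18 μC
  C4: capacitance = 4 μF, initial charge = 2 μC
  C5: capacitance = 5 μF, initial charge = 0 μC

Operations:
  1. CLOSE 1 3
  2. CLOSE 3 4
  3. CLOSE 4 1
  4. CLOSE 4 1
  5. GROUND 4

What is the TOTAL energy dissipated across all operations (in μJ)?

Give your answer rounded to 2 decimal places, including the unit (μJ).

Initial: C1(3μF, Q=7μC, V=2.33V), C2(4μF, Q=9μC, V=2.25V), C3(4μF, Q=18μC, V=4.50V), C4(4μF, Q=2μC, V=0.50V), C5(5μF, Q=0μC, V=0.00V)
Op 1: CLOSE 1-3: Q_total=25.00, C_total=7.00, V=3.57; Q1=10.71, Q3=14.29; dissipated=4.024
Op 2: CLOSE 3-4: Q_total=16.29, C_total=8.00, V=2.04; Q3=8.14, Q4=8.14; dissipated=9.434
Op 3: CLOSE 4-1: Q_total=18.86, C_total=7.00, V=2.69; Q4=10.78, Q1=8.08; dissipated=2.022
Op 4: CLOSE 4-1: Q_total=18.86, C_total=7.00, V=2.69; Q4=10.78, Q1=8.08; dissipated=0.000
Op 5: GROUND 4: Q4=0; energy lost=14.514
Total dissipated: 29.993 μJ

Answer: 29.99 μJ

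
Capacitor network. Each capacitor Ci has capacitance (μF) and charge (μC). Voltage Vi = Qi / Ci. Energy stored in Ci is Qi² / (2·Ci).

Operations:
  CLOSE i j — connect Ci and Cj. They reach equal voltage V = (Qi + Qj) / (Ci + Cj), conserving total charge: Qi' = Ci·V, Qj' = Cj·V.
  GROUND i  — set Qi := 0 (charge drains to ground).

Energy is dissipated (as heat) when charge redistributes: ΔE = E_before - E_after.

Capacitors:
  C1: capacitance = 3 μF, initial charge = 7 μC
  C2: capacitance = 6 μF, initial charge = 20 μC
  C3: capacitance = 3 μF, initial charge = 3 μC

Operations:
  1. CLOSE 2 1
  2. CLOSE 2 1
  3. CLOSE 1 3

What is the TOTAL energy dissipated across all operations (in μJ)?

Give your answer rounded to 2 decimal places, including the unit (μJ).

Answer: 4.00 μJ

Derivation:
Initial: C1(3μF, Q=7μC, V=2.33V), C2(6μF, Q=20μC, V=3.33V), C3(3μF, Q=3μC, V=1.00V)
Op 1: CLOSE 2-1: Q_total=27.00, C_total=9.00, V=3.00; Q2=18.00, Q1=9.00; dissipated=1.000
Op 2: CLOSE 2-1: Q_total=27.00, C_total=9.00, V=3.00; Q2=18.00, Q1=9.00; dissipated=0.000
Op 3: CLOSE 1-3: Q_total=12.00, C_total=6.00, V=2.00; Q1=6.00, Q3=6.00; dissipated=3.000
Total dissipated: 4.000 μJ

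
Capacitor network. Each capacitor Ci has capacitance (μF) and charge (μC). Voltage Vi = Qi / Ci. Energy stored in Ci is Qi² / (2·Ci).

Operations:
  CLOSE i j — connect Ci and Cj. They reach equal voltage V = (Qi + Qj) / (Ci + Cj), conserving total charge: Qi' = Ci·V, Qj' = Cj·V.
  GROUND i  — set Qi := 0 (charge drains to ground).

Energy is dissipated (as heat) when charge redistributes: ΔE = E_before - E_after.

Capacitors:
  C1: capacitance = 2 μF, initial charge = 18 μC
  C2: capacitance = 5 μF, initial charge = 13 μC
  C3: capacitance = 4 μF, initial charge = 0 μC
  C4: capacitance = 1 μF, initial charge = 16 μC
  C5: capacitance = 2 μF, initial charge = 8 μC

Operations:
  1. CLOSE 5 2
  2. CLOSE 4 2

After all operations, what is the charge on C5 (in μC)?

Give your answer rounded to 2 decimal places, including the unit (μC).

Initial: C1(2μF, Q=18μC, V=9.00V), C2(5μF, Q=13μC, V=2.60V), C3(4μF, Q=0μC, V=0.00V), C4(1μF, Q=16μC, V=16.00V), C5(2μF, Q=8μC, V=4.00V)
Op 1: CLOSE 5-2: Q_total=21.00, C_total=7.00, V=3.00; Q5=6.00, Q2=15.00; dissipated=1.400
Op 2: CLOSE 4-2: Q_total=31.00, C_total=6.00, V=5.17; Q4=5.17, Q2=25.83; dissipated=70.417
Final charges: Q1=18.00, Q2=25.83, Q3=0.00, Q4=5.17, Q5=6.00

Answer: 6.00 μC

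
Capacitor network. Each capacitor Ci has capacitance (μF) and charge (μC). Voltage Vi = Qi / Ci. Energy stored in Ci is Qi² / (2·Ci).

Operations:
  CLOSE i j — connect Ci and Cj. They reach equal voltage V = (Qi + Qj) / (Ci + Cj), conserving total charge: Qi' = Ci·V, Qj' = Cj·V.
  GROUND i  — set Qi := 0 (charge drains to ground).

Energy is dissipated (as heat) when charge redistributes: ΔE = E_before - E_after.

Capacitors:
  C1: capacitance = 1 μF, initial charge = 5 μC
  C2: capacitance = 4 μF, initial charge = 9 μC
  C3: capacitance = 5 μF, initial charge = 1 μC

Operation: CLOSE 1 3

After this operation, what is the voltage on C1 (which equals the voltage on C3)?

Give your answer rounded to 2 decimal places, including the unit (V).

Answer: 1.00 V

Derivation:
Initial: C1(1μF, Q=5μC, V=5.00V), C2(4μF, Q=9μC, V=2.25V), C3(5μF, Q=1μC, V=0.20V)
Op 1: CLOSE 1-3: Q_total=6.00, C_total=6.00, V=1.00; Q1=1.00, Q3=5.00; dissipated=9.600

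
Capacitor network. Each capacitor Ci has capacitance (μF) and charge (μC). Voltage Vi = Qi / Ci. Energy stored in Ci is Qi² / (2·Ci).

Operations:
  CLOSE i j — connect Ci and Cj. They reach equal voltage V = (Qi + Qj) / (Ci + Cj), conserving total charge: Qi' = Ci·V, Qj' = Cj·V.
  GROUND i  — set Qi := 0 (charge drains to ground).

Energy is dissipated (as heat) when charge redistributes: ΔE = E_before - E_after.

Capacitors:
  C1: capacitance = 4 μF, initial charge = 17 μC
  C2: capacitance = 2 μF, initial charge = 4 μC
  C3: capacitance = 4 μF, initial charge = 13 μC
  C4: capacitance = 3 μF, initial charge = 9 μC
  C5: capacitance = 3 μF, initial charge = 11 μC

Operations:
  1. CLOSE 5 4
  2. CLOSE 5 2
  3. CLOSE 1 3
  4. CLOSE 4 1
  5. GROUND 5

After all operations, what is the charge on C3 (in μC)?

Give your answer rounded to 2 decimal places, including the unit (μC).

Initial: C1(4μF, Q=17μC, V=4.25V), C2(2μF, Q=4μC, V=2.00V), C3(4μF, Q=13μC, V=3.25V), C4(3μF, Q=9μC, V=3.00V), C5(3μF, Q=11μC, V=3.67V)
Op 1: CLOSE 5-4: Q_total=20.00, C_total=6.00, V=3.33; Q5=10.00, Q4=10.00; dissipated=0.333
Op 2: CLOSE 5-2: Q_total=14.00, C_total=5.00, V=2.80; Q5=8.40, Q2=5.60; dissipated=1.067
Op 3: CLOSE 1-3: Q_total=30.00, C_total=8.00, V=3.75; Q1=15.00, Q3=15.00; dissipated=1.000
Op 4: CLOSE 4-1: Q_total=25.00, C_total=7.00, V=3.57; Q4=10.71, Q1=14.29; dissipated=0.149
Op 5: GROUND 5: Q5=0; energy lost=11.760
Final charges: Q1=14.29, Q2=5.60, Q3=15.00, Q4=10.71, Q5=0.00

Answer: 15.00 μC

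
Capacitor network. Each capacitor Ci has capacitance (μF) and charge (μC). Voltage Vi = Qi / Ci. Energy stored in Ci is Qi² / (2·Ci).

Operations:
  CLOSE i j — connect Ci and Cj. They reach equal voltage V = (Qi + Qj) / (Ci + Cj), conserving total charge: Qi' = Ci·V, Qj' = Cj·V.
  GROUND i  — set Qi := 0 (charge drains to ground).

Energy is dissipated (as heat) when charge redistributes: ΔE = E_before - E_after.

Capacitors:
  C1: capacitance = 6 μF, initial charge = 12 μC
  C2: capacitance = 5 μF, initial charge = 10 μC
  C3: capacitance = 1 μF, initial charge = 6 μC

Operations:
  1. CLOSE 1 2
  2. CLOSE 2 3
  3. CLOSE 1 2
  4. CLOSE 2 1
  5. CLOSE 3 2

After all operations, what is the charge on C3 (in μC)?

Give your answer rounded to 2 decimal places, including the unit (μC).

Initial: C1(6μF, Q=12μC, V=2.00V), C2(5μF, Q=10μC, V=2.00V), C3(1μF, Q=6μC, V=6.00V)
Op 1: CLOSE 1-2: Q_total=22.00, C_total=11.00, V=2.00; Q1=12.00, Q2=10.00; dissipated=0.000
Op 2: CLOSE 2-3: Q_total=16.00, C_total=6.00, V=2.67; Q2=13.33, Q3=2.67; dissipated=6.667
Op 3: CLOSE 1-2: Q_total=25.33, C_total=11.00, V=2.30; Q1=13.82, Q2=11.52; dissipated=0.606
Op 4: CLOSE 2-1: Q_total=25.33, C_total=11.00, V=2.30; Q2=11.52, Q1=13.82; dissipated=0.000
Op 5: CLOSE 3-2: Q_total=14.18, C_total=6.00, V=2.36; Q3=2.36, Q2=11.82; dissipated=0.055
Final charges: Q1=13.82, Q2=11.82, Q3=2.36

Answer: 2.36 μC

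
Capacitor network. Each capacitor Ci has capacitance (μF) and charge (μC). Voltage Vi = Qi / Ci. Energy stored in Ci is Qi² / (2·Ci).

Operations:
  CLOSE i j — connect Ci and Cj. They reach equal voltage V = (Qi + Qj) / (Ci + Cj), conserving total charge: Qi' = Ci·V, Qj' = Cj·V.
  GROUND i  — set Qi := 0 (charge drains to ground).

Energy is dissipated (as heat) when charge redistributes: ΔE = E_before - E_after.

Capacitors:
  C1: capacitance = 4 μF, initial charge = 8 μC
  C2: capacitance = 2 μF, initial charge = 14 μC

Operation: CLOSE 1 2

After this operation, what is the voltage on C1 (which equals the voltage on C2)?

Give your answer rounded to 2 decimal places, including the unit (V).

Initial: C1(4μF, Q=8μC, V=2.00V), C2(2μF, Q=14μC, V=7.00V)
Op 1: CLOSE 1-2: Q_total=22.00, C_total=6.00, V=3.67; Q1=14.67, Q2=7.33; dissipated=16.667

Answer: 3.67 V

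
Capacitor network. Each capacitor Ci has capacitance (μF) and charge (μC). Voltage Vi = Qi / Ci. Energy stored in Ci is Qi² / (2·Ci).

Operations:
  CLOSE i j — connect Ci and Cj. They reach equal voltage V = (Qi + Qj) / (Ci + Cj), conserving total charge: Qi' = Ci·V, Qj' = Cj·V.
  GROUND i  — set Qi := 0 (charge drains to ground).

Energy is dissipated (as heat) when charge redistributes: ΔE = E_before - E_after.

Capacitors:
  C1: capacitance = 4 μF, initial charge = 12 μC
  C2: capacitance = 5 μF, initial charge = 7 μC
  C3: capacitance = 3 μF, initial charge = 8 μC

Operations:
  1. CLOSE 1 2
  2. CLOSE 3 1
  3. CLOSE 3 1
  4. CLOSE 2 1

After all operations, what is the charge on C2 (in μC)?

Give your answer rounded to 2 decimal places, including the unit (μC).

Initial: C1(4μF, Q=12μC, V=3.00V), C2(5μF, Q=7μC, V=1.40V), C3(3μF, Q=8μC, V=2.67V)
Op 1: CLOSE 1-2: Q_total=19.00, C_total=9.00, V=2.11; Q1=8.44, Q2=10.56; dissipated=2.844
Op 2: CLOSE 3-1: Q_total=16.44, C_total=7.00, V=2.35; Q3=7.05, Q1=9.40; dissipated=0.265
Op 3: CLOSE 3-1: Q_total=16.44, C_total=7.00, V=2.35; Q3=7.05, Q1=9.40; dissipated=0.000
Op 4: CLOSE 2-1: Q_total=19.95, C_total=9.00, V=2.22; Q2=11.08, Q1=8.87; dissipated=0.063
Final charges: Q1=8.87, Q2=11.08, Q3=7.05

Answer: 11.08 μC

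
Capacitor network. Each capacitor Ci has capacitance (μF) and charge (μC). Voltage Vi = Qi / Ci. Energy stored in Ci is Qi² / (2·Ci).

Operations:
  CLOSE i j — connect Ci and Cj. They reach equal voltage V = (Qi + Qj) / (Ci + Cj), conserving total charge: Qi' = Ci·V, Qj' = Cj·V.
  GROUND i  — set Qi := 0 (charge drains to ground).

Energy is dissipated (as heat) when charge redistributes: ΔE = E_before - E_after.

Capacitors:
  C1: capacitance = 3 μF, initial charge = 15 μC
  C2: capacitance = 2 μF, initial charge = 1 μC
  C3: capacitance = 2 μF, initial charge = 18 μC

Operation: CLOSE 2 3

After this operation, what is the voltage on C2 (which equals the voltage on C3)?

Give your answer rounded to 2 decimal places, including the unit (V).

Initial: C1(3μF, Q=15μC, V=5.00V), C2(2μF, Q=1μC, V=0.50V), C3(2μF, Q=18μC, V=9.00V)
Op 1: CLOSE 2-3: Q_total=19.00, C_total=4.00, V=4.75; Q2=9.50, Q3=9.50; dissipated=36.125

Answer: 4.75 V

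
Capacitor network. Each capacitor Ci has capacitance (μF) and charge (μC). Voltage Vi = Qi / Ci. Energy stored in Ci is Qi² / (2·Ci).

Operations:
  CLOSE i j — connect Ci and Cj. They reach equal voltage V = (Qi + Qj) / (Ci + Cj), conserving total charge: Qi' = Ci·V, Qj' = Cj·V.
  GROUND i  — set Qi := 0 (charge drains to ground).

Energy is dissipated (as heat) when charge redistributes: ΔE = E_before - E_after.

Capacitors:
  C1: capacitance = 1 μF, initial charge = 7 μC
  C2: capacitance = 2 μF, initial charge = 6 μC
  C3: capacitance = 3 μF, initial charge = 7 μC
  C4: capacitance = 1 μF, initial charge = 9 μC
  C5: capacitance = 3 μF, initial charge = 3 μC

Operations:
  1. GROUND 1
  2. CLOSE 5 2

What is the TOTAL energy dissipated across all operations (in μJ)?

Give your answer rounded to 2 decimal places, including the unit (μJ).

Initial: C1(1μF, Q=7μC, V=7.00V), C2(2μF, Q=6μC, V=3.00V), C3(3μF, Q=7μC, V=2.33V), C4(1μF, Q=9μC, V=9.00V), C5(3μF, Q=3μC, V=1.00V)
Op 1: GROUND 1: Q1=0; energy lost=24.500
Op 2: CLOSE 5-2: Q_total=9.00, C_total=5.00, V=1.80; Q5=5.40, Q2=3.60; dissipated=2.400
Total dissipated: 26.900 μJ

Answer: 26.90 μJ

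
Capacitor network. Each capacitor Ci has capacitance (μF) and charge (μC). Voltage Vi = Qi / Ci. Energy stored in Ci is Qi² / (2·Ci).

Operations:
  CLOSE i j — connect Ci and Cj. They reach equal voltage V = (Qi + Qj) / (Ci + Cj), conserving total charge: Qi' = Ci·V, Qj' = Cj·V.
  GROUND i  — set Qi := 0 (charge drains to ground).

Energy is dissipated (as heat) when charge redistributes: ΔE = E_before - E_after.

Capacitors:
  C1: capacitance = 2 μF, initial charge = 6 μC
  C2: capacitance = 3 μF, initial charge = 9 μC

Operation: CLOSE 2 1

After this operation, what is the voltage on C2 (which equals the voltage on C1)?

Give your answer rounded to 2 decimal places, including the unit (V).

Answer: 3.00 V

Derivation:
Initial: C1(2μF, Q=6μC, V=3.00V), C2(3μF, Q=9μC, V=3.00V)
Op 1: CLOSE 2-1: Q_total=15.00, C_total=5.00, V=3.00; Q2=9.00, Q1=6.00; dissipated=0.000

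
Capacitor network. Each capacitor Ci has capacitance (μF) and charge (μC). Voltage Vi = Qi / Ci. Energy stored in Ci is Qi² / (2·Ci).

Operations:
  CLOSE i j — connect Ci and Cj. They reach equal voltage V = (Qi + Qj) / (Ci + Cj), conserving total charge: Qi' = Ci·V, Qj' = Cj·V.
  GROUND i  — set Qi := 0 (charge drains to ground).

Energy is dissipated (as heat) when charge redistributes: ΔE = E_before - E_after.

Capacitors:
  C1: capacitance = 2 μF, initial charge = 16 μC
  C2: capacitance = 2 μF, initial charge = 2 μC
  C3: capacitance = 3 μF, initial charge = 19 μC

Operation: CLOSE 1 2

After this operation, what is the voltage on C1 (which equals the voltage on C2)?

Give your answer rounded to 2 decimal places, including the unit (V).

Answer: 4.50 V

Derivation:
Initial: C1(2μF, Q=16μC, V=8.00V), C2(2μF, Q=2μC, V=1.00V), C3(3μF, Q=19μC, V=6.33V)
Op 1: CLOSE 1-2: Q_total=18.00, C_total=4.00, V=4.50; Q1=9.00, Q2=9.00; dissipated=24.500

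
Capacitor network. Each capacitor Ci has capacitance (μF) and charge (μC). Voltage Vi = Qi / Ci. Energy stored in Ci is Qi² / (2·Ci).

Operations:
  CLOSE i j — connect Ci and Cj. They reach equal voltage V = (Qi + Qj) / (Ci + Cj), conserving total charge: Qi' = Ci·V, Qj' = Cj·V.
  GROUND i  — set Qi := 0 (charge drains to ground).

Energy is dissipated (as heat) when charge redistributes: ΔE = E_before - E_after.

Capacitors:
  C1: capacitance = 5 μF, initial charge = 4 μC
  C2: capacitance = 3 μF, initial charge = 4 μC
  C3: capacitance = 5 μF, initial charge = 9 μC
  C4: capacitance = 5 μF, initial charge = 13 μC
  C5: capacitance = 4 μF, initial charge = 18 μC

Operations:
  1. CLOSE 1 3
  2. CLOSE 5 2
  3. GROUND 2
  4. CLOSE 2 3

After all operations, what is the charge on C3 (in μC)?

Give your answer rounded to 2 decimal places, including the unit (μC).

Initial: C1(5μF, Q=4μC, V=0.80V), C2(3μF, Q=4μC, V=1.33V), C3(5μF, Q=9μC, V=1.80V), C4(5μF, Q=13μC, V=2.60V), C5(4μF, Q=18μC, V=4.50V)
Op 1: CLOSE 1-3: Q_total=13.00, C_total=10.00, V=1.30; Q1=6.50, Q3=6.50; dissipated=1.250
Op 2: CLOSE 5-2: Q_total=22.00, C_total=7.00, V=3.14; Q5=12.57, Q2=9.43; dissipated=8.595
Op 3: GROUND 2: Q2=0; energy lost=14.816
Op 4: CLOSE 2-3: Q_total=6.50, C_total=8.00, V=0.81; Q2=2.44, Q3=4.06; dissipated=1.584
Final charges: Q1=6.50, Q2=2.44, Q3=4.06, Q4=13.00, Q5=12.57

Answer: 4.06 μC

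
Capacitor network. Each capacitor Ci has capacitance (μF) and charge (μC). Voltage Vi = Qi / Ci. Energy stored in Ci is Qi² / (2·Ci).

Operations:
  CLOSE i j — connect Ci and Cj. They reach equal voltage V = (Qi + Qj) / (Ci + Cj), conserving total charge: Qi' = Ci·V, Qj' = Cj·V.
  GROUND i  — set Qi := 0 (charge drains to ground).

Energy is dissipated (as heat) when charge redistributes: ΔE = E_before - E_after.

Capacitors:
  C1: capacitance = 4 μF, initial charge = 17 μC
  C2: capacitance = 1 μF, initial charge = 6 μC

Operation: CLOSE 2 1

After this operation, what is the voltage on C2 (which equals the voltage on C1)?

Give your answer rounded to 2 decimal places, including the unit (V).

Initial: C1(4μF, Q=17μC, V=4.25V), C2(1μF, Q=6μC, V=6.00V)
Op 1: CLOSE 2-1: Q_total=23.00, C_total=5.00, V=4.60; Q2=4.60, Q1=18.40; dissipated=1.225

Answer: 4.60 V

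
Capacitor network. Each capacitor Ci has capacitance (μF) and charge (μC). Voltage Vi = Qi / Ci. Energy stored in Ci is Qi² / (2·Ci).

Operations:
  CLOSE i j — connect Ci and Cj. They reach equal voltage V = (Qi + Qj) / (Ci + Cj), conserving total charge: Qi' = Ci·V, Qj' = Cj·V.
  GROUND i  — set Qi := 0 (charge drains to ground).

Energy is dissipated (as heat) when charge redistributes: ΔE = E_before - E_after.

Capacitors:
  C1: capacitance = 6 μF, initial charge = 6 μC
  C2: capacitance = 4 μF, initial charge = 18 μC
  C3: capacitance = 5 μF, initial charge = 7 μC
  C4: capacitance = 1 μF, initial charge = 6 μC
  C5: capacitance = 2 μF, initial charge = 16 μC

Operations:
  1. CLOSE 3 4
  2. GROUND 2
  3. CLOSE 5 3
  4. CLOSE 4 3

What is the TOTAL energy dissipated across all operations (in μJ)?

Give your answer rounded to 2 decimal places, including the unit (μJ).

Initial: C1(6μF, Q=6μC, V=1.00V), C2(4μF, Q=18μC, V=4.50V), C3(5μF, Q=7μC, V=1.40V), C4(1μF, Q=6μC, V=6.00V), C5(2μF, Q=16μC, V=8.00V)
Op 1: CLOSE 3-4: Q_total=13.00, C_total=6.00, V=2.17; Q3=10.83, Q4=2.17; dissipated=8.817
Op 2: GROUND 2: Q2=0; energy lost=40.500
Op 3: CLOSE 5-3: Q_total=26.83, C_total=7.00, V=3.83; Q5=7.67, Q3=19.17; dissipated=24.306
Op 4: CLOSE 4-3: Q_total=21.33, C_total=6.00, V=3.56; Q4=3.56, Q3=17.78; dissipated=1.157
Total dissipated: 74.780 μJ

Answer: 74.78 μJ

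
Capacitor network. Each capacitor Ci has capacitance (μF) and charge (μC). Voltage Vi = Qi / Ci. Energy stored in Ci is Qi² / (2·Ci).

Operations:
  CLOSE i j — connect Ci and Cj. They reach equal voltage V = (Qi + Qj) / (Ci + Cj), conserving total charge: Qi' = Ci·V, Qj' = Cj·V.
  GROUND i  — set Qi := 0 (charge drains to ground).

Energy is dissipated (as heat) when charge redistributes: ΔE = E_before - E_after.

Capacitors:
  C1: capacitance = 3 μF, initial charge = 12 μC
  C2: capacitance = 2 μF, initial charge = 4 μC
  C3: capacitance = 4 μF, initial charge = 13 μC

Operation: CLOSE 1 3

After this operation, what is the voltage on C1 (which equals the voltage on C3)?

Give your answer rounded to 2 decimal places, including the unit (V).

Initial: C1(3μF, Q=12μC, V=4.00V), C2(2μF, Q=4μC, V=2.00V), C3(4μF, Q=13μC, V=3.25V)
Op 1: CLOSE 1-3: Q_total=25.00, C_total=7.00, V=3.57; Q1=10.71, Q3=14.29; dissipated=0.482

Answer: 3.57 V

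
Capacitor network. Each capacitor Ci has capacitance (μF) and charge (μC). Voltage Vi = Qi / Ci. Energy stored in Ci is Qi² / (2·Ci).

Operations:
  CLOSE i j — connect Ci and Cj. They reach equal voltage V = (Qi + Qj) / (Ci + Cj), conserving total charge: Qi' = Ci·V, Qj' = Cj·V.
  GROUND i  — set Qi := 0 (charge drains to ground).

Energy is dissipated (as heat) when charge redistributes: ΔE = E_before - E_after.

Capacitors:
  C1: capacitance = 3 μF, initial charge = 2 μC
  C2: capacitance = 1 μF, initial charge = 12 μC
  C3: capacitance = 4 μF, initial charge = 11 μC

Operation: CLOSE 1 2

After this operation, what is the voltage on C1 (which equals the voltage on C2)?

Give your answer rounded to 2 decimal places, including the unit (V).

Answer: 3.50 V

Derivation:
Initial: C1(3μF, Q=2μC, V=0.67V), C2(1μF, Q=12μC, V=12.00V), C3(4μF, Q=11μC, V=2.75V)
Op 1: CLOSE 1-2: Q_total=14.00, C_total=4.00, V=3.50; Q1=10.50, Q2=3.50; dissipated=48.167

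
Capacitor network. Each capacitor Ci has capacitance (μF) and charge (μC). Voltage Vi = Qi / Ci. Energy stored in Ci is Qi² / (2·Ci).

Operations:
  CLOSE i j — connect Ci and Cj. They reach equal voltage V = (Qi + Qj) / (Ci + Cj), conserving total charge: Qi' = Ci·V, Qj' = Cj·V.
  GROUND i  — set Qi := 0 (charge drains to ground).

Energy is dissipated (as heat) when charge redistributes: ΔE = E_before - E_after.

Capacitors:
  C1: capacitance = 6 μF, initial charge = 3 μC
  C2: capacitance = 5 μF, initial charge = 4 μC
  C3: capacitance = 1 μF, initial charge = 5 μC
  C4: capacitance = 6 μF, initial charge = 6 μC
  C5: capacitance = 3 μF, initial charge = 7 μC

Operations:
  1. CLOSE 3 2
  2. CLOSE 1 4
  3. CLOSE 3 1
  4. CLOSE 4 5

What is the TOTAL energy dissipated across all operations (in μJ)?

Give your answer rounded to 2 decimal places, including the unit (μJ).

Answer: 10.47 μJ

Derivation:
Initial: C1(6μF, Q=3μC, V=0.50V), C2(5μF, Q=4μC, V=0.80V), C3(1μF, Q=5μC, V=5.00V), C4(6μF, Q=6μC, V=1.00V), C5(3μF, Q=7μC, V=2.33V)
Op 1: CLOSE 3-2: Q_total=9.00, C_total=6.00, V=1.50; Q3=1.50, Q2=7.50; dissipated=7.350
Op 2: CLOSE 1-4: Q_total=9.00, C_total=12.00, V=0.75; Q1=4.50, Q4=4.50; dissipated=0.375
Op 3: CLOSE 3-1: Q_total=6.00, C_total=7.00, V=0.86; Q3=0.86, Q1=5.14; dissipated=0.241
Op 4: CLOSE 4-5: Q_total=11.50, C_total=9.00, V=1.28; Q4=7.67, Q5=3.83; dissipated=2.507
Total dissipated: 10.473 μJ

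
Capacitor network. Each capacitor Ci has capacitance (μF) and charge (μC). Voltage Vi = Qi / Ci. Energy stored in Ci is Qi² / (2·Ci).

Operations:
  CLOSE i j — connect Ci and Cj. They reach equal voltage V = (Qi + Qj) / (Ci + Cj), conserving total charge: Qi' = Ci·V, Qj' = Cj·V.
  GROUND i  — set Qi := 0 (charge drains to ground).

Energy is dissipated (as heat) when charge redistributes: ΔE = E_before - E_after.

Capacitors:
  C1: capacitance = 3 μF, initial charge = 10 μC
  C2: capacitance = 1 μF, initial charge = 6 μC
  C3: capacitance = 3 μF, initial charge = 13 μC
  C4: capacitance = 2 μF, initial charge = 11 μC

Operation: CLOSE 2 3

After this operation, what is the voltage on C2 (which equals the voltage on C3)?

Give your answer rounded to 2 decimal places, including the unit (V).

Answer: 4.75 V

Derivation:
Initial: C1(3μF, Q=10μC, V=3.33V), C2(1μF, Q=6μC, V=6.00V), C3(3μF, Q=13μC, V=4.33V), C4(2μF, Q=11μC, V=5.50V)
Op 1: CLOSE 2-3: Q_total=19.00, C_total=4.00, V=4.75; Q2=4.75, Q3=14.25; dissipated=1.042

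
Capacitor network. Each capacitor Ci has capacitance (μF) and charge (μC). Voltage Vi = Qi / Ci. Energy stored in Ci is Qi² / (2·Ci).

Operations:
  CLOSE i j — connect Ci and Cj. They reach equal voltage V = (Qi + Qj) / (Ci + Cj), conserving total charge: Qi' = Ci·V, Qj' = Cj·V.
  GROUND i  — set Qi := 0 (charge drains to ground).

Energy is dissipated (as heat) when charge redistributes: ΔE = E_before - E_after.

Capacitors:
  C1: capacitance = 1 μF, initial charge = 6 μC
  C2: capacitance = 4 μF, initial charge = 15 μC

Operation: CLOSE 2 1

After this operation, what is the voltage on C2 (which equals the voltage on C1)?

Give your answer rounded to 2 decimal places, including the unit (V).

Initial: C1(1μF, Q=6μC, V=6.00V), C2(4μF, Q=15μC, V=3.75V)
Op 1: CLOSE 2-1: Q_total=21.00, C_total=5.00, V=4.20; Q2=16.80, Q1=4.20; dissipated=2.025

Answer: 4.20 V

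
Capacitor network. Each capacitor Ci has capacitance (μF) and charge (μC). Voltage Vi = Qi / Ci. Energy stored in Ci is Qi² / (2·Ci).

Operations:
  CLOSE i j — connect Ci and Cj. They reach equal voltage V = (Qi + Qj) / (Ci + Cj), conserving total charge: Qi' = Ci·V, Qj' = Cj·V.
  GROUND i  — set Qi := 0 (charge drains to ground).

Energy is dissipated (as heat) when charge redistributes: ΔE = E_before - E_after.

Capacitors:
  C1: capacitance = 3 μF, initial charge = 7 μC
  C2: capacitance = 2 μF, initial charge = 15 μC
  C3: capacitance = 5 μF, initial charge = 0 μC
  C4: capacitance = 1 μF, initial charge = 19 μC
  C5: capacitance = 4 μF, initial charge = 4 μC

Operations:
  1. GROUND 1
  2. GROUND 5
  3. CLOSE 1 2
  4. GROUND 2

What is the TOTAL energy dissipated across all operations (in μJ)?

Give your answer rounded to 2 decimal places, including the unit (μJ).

Answer: 52.92 μJ

Derivation:
Initial: C1(3μF, Q=7μC, V=2.33V), C2(2μF, Q=15μC, V=7.50V), C3(5μF, Q=0μC, V=0.00V), C4(1μF, Q=19μC, V=19.00V), C5(4μF, Q=4μC, V=1.00V)
Op 1: GROUND 1: Q1=0; energy lost=8.167
Op 2: GROUND 5: Q5=0; energy lost=2.000
Op 3: CLOSE 1-2: Q_total=15.00, C_total=5.00, V=3.00; Q1=9.00, Q2=6.00; dissipated=33.750
Op 4: GROUND 2: Q2=0; energy lost=9.000
Total dissipated: 52.917 μJ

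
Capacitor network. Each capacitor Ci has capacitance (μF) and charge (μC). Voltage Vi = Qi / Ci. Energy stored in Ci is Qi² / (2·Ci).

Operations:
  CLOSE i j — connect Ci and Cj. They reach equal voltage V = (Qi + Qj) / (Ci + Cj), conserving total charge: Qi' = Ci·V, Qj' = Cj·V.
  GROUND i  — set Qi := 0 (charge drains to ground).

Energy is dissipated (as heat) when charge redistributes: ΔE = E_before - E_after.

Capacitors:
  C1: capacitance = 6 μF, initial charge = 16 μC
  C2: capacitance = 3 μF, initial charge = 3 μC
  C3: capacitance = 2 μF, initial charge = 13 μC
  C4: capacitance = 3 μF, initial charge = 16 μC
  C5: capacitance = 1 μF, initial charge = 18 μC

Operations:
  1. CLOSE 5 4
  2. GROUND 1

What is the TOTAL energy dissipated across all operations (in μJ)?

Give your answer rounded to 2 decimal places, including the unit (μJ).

Answer: 81.50 μJ

Derivation:
Initial: C1(6μF, Q=16μC, V=2.67V), C2(3μF, Q=3μC, V=1.00V), C3(2μF, Q=13μC, V=6.50V), C4(3μF, Q=16μC, V=5.33V), C5(1μF, Q=18μC, V=18.00V)
Op 1: CLOSE 5-4: Q_total=34.00, C_total=4.00, V=8.50; Q5=8.50, Q4=25.50; dissipated=60.167
Op 2: GROUND 1: Q1=0; energy lost=21.333
Total dissipated: 81.500 μJ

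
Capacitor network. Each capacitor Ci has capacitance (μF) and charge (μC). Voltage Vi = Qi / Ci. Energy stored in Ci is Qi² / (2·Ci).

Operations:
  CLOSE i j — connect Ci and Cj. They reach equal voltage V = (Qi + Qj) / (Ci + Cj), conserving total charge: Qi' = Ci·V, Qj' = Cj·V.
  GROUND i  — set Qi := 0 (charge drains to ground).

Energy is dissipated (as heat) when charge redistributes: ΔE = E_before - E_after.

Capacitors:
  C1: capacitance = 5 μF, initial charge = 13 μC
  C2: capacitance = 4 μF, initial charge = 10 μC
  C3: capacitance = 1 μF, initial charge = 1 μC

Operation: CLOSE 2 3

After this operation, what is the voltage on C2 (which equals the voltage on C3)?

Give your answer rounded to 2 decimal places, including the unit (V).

Answer: 2.20 V

Derivation:
Initial: C1(5μF, Q=13μC, V=2.60V), C2(4μF, Q=10μC, V=2.50V), C3(1μF, Q=1μC, V=1.00V)
Op 1: CLOSE 2-3: Q_total=11.00, C_total=5.00, V=2.20; Q2=8.80, Q3=2.20; dissipated=0.900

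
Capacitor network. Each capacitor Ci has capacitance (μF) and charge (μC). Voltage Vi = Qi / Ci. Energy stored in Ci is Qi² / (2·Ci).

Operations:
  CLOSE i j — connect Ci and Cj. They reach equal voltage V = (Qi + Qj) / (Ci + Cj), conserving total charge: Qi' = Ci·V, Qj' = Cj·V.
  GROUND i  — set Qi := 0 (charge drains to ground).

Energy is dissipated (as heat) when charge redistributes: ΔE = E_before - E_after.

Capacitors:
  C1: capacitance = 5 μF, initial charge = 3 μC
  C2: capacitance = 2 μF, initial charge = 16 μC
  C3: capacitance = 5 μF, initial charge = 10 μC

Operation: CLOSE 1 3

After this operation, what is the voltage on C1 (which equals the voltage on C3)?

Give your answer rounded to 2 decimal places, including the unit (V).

Answer: 1.30 V

Derivation:
Initial: C1(5μF, Q=3μC, V=0.60V), C2(2μF, Q=16μC, V=8.00V), C3(5μF, Q=10μC, V=2.00V)
Op 1: CLOSE 1-3: Q_total=13.00, C_total=10.00, V=1.30; Q1=6.50, Q3=6.50; dissipated=2.450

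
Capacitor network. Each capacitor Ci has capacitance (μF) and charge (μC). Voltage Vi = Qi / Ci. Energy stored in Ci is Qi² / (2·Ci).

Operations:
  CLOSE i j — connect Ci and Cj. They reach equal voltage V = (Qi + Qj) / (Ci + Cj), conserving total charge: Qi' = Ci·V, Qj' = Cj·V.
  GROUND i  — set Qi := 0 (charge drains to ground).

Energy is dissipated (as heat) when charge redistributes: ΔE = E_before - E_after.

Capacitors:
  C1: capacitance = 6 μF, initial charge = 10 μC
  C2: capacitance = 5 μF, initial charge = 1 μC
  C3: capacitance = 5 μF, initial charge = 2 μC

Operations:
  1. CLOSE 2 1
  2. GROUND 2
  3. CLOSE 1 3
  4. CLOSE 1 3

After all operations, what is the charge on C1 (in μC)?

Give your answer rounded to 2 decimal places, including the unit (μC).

Initial: C1(6μF, Q=10μC, V=1.67V), C2(5μF, Q=1μC, V=0.20V), C3(5μF, Q=2μC, V=0.40V)
Op 1: CLOSE 2-1: Q_total=11.00, C_total=11.00, V=1.00; Q2=5.00, Q1=6.00; dissipated=2.933
Op 2: GROUND 2: Q2=0; energy lost=2.500
Op 3: CLOSE 1-3: Q_total=8.00, C_total=11.00, V=0.73; Q1=4.36, Q3=3.64; dissipated=0.491
Op 4: CLOSE 1-3: Q_total=8.00, C_total=11.00, V=0.73; Q1=4.36, Q3=3.64; dissipated=0.000
Final charges: Q1=4.36, Q2=0.00, Q3=3.64

Answer: 4.36 μC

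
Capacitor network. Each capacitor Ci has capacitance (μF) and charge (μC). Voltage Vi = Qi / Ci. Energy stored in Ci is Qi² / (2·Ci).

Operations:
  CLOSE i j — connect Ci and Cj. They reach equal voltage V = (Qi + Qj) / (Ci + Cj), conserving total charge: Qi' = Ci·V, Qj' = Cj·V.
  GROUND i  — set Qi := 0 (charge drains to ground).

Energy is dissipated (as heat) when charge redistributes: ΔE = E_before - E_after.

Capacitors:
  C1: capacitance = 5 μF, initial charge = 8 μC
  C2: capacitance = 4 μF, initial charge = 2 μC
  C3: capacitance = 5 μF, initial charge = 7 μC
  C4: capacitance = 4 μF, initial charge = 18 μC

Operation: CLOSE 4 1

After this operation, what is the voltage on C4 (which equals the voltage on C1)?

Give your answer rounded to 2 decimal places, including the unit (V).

Answer: 2.89 V

Derivation:
Initial: C1(5μF, Q=8μC, V=1.60V), C2(4μF, Q=2μC, V=0.50V), C3(5μF, Q=7μC, V=1.40V), C4(4μF, Q=18μC, V=4.50V)
Op 1: CLOSE 4-1: Q_total=26.00, C_total=9.00, V=2.89; Q4=11.56, Q1=14.44; dissipated=9.344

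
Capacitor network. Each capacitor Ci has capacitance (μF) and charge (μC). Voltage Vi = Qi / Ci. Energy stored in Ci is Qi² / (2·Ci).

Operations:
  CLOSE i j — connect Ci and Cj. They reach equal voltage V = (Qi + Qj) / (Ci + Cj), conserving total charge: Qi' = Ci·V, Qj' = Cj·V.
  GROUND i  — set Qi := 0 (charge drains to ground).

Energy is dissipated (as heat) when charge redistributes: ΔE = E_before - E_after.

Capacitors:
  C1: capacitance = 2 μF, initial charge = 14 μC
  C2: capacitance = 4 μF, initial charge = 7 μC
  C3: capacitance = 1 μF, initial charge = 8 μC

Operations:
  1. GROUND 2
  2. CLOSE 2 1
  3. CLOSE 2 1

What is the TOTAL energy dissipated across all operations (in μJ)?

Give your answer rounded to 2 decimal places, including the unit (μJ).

Initial: C1(2μF, Q=14μC, V=7.00V), C2(4μF, Q=7μC, V=1.75V), C3(1μF, Q=8μC, V=8.00V)
Op 1: GROUND 2: Q2=0; energy lost=6.125
Op 2: CLOSE 2-1: Q_total=14.00, C_total=6.00, V=2.33; Q2=9.33, Q1=4.67; dissipated=32.667
Op 3: CLOSE 2-1: Q_total=14.00, C_total=6.00, V=2.33; Q2=9.33, Q1=4.67; dissipated=0.000
Total dissipated: 38.792 μJ

Answer: 38.79 μJ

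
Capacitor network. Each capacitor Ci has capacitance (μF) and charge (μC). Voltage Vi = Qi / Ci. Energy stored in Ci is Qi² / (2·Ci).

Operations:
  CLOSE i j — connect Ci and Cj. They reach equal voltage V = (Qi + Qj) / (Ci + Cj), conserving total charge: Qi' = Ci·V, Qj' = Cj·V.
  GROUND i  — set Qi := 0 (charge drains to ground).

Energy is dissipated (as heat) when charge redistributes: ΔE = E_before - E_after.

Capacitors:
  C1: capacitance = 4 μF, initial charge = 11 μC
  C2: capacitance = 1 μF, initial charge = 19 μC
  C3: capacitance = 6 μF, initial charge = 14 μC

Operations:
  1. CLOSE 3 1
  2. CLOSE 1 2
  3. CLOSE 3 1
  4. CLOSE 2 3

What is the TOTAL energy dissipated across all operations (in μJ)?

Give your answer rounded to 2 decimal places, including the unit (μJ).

Answer: 123.86 μJ

Derivation:
Initial: C1(4μF, Q=11μC, V=2.75V), C2(1μF, Q=19μC, V=19.00V), C3(6μF, Q=14μC, V=2.33V)
Op 1: CLOSE 3-1: Q_total=25.00, C_total=10.00, V=2.50; Q3=15.00, Q1=10.00; dissipated=0.208
Op 2: CLOSE 1-2: Q_total=29.00, C_total=5.00, V=5.80; Q1=23.20, Q2=5.80; dissipated=108.900
Op 3: CLOSE 3-1: Q_total=38.20, C_total=10.00, V=3.82; Q3=22.92, Q1=15.28; dissipated=13.068
Op 4: CLOSE 2-3: Q_total=28.72, C_total=7.00, V=4.10; Q2=4.10, Q3=24.62; dissipated=1.680
Total dissipated: 123.857 μJ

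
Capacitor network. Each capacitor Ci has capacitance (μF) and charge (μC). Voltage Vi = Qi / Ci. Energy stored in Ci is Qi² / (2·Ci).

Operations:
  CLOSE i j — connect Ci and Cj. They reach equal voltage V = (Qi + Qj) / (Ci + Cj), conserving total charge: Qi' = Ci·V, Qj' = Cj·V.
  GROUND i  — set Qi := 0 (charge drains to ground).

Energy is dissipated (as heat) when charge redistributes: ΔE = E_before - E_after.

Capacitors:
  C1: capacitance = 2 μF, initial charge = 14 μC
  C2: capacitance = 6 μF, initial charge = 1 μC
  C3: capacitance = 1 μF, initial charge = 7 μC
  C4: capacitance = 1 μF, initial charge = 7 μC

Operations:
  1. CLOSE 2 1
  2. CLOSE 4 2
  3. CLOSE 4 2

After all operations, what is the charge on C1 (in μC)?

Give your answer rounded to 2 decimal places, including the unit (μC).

Answer: 3.75 μC

Derivation:
Initial: C1(2μF, Q=14μC, V=7.00V), C2(6μF, Q=1μC, V=0.17V), C3(1μF, Q=7μC, V=7.00V), C4(1μF, Q=7μC, V=7.00V)
Op 1: CLOSE 2-1: Q_total=15.00, C_total=8.00, V=1.88; Q2=11.25, Q1=3.75; dissipated=35.021
Op 2: CLOSE 4-2: Q_total=18.25, C_total=7.00, V=2.61; Q4=2.61, Q2=15.64; dissipated=11.257
Op 3: CLOSE 4-2: Q_total=18.25, C_total=7.00, V=2.61; Q4=2.61, Q2=15.64; dissipated=0.000
Final charges: Q1=3.75, Q2=15.64, Q3=7.00, Q4=2.61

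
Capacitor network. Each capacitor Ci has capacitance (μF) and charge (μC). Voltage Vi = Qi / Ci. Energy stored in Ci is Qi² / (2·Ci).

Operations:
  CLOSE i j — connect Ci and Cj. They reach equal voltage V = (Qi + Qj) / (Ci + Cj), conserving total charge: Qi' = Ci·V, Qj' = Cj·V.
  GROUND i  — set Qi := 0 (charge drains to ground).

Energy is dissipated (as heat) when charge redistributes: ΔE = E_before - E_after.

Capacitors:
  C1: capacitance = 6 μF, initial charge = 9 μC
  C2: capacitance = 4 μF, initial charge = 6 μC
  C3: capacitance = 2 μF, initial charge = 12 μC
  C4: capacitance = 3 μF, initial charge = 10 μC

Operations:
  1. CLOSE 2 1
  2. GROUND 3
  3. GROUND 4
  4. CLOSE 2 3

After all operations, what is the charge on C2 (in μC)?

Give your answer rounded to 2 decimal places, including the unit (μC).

Answer: 4.00 μC

Derivation:
Initial: C1(6μF, Q=9μC, V=1.50V), C2(4μF, Q=6μC, V=1.50V), C3(2μF, Q=12μC, V=6.00V), C4(3μF, Q=10μC, V=3.33V)
Op 1: CLOSE 2-1: Q_total=15.00, C_total=10.00, V=1.50; Q2=6.00, Q1=9.00; dissipated=0.000
Op 2: GROUND 3: Q3=0; energy lost=36.000
Op 3: GROUND 4: Q4=0; energy lost=16.667
Op 4: CLOSE 2-3: Q_total=6.00, C_total=6.00, V=1.00; Q2=4.00, Q3=2.00; dissipated=1.500
Final charges: Q1=9.00, Q2=4.00, Q3=2.00, Q4=0.00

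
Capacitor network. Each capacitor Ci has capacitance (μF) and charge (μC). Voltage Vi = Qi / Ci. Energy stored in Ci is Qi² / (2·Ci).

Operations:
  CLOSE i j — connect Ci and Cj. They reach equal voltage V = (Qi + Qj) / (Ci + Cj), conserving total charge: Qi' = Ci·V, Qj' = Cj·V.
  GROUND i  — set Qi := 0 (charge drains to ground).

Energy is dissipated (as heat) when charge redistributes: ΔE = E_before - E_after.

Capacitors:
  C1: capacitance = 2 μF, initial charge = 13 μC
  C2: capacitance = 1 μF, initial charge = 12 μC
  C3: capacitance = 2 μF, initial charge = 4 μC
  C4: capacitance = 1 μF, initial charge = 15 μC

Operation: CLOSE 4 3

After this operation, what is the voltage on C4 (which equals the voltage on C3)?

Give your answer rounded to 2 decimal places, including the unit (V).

Answer: 6.33 V

Derivation:
Initial: C1(2μF, Q=13μC, V=6.50V), C2(1μF, Q=12μC, V=12.00V), C3(2μF, Q=4μC, V=2.00V), C4(1μF, Q=15μC, V=15.00V)
Op 1: CLOSE 4-3: Q_total=19.00, C_total=3.00, V=6.33; Q4=6.33, Q3=12.67; dissipated=56.333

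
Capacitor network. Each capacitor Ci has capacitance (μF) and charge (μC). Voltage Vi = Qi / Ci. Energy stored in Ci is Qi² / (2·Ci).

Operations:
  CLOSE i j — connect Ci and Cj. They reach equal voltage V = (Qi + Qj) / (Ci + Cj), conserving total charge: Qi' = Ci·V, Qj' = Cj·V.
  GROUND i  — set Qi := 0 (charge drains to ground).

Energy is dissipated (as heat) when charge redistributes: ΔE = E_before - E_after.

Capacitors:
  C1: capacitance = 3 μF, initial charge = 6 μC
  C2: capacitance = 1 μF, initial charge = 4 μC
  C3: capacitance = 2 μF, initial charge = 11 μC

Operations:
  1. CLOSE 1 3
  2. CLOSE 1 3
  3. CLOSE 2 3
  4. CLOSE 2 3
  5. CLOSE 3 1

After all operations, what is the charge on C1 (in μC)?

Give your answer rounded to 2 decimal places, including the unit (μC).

Answer: 10.44 μC

Derivation:
Initial: C1(3μF, Q=6μC, V=2.00V), C2(1μF, Q=4μC, V=4.00V), C3(2μF, Q=11μC, V=5.50V)
Op 1: CLOSE 1-3: Q_total=17.00, C_total=5.00, V=3.40; Q1=10.20, Q3=6.80; dissipated=7.350
Op 2: CLOSE 1-3: Q_total=17.00, C_total=5.00, V=3.40; Q1=10.20, Q3=6.80; dissipated=0.000
Op 3: CLOSE 2-3: Q_total=10.80, C_total=3.00, V=3.60; Q2=3.60, Q3=7.20; dissipated=0.120
Op 4: CLOSE 2-3: Q_total=10.80, C_total=3.00, V=3.60; Q2=3.60, Q3=7.20; dissipated=0.000
Op 5: CLOSE 3-1: Q_total=17.40, C_total=5.00, V=3.48; Q3=6.96, Q1=10.44; dissipated=0.024
Final charges: Q1=10.44, Q2=3.60, Q3=6.96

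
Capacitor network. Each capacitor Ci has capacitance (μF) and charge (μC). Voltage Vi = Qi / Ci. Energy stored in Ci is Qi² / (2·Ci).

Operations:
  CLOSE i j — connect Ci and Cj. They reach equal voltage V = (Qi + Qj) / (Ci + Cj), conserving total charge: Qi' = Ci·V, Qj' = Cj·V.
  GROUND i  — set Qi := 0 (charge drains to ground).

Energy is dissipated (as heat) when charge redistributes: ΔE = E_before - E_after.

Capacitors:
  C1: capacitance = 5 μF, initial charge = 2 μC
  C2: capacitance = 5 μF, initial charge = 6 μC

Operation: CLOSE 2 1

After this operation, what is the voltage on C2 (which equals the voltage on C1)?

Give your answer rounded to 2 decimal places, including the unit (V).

Initial: C1(5μF, Q=2μC, V=0.40V), C2(5μF, Q=6μC, V=1.20V)
Op 1: CLOSE 2-1: Q_total=8.00, C_total=10.00, V=0.80; Q2=4.00, Q1=4.00; dissipated=0.800

Answer: 0.80 V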